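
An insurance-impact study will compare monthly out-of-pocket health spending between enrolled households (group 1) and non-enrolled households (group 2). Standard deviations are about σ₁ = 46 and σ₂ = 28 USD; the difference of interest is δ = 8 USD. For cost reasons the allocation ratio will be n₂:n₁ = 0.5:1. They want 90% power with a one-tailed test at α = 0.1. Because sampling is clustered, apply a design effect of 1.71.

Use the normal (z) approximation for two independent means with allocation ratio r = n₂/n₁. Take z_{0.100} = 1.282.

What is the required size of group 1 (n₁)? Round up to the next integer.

n₁ = 648

n₁ = (z_α + z_β)² · (σ₁² + σ₂²/r) / δ²
   = (1.282 + 1.282)² · (46² + 28²/0.5) / 8²
   = 6.5741 · (2116 + 1568) / 64
   = 6.5741 · 3684 / 64
   = 378.42
Design effect: 1.71 × 378.42 = 647.10.
Round up → n₁ = 648; n₂ = r·n₁ = 0.5 × 648 = 324.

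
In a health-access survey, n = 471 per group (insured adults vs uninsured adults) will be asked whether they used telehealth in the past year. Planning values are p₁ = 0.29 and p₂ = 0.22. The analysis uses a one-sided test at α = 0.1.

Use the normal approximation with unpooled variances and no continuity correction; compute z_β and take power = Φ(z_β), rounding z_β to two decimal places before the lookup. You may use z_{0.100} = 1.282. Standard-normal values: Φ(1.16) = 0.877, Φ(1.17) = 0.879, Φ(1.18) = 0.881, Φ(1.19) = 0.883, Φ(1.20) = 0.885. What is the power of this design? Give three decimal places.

Power ≈ 0.883

z_β = |p₁−p₂|·√(n/[p₁q₁+p₂q₂]) − z_α
    = 0.07 · √(471/0.3775) − 1.282
    = 0.07 · 35.3225 − 1.282
    = 2.4726 − 1.282 = 1.1906 → 1.19
Power = Φ(1.19) = 0.883.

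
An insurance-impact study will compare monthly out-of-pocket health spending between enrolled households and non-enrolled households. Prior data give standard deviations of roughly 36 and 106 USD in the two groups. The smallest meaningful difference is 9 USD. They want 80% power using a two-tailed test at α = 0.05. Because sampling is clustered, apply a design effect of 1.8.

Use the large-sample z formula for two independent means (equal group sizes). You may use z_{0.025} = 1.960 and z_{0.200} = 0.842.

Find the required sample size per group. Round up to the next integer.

n = 2187 per group

n = (z_{α/2} + z_β)² · (σ₁² + σ₂²) / δ²
  = (1.960 + 0.842)² · (36² + 106² = 12532) / 9²
  = 7.8512 · 12532 / 81
  = 1214.71
Design effect: 1.8 × 1214.71 = 2186.47.
Round up → n = 2187 per group.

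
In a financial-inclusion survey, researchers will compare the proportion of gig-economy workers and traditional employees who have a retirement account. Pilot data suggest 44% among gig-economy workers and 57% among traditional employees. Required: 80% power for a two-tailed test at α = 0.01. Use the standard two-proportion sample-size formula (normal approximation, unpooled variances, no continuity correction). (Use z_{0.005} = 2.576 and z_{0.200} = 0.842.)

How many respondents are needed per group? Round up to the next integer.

n = (z_{α/2} + z_β)² · [p₁(1−p₁) + p₂(1−p₂)] / (p₁ − p₂)²
  = (2.576 + 0.842)² · (0.44·0.56 + 0.57·0.43) / (-0.13)²
  = (3.418)² · (0.2464 + 0.2451) / 0.0169
  = 11.6827 · 0.4915 / 0.0169
  = 339.77
Round up → n = 340 per group.

n = 340 per group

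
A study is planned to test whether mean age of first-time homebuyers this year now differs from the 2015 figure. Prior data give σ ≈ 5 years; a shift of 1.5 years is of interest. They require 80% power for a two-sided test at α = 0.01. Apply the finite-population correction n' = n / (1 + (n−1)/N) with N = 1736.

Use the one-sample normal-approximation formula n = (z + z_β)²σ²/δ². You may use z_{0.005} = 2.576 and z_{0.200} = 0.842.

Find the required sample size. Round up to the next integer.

n = (z_{α/2} + z_β)² · σ² / δ²
  = (2.576 + 0.842)² · 5² / 1.5²
  = 11.6827 · 25 / 2.25
  = 129.81
Finite-population correction (N = 1736): 129.81 / (1 + (129.81 − 1)/1736) = 120.84.
Round up → n = 121.

n = 121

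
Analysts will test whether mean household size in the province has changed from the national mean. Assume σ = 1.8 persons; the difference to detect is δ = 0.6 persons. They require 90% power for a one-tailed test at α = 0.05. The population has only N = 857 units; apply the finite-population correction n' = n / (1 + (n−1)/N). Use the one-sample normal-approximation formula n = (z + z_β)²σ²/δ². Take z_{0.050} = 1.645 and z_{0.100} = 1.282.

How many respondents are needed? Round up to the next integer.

n = 71

n = (z_α + z_β)² · σ² / δ²
  = (1.645 + 1.282)² · 1.8² / 0.6²
  = 8.5673 · 3.24 / 0.36
  = 77.11
Finite-population correction (N = 857): 77.11 / (1 + (77.11 − 1)/857) = 70.82.
Round up → n = 71.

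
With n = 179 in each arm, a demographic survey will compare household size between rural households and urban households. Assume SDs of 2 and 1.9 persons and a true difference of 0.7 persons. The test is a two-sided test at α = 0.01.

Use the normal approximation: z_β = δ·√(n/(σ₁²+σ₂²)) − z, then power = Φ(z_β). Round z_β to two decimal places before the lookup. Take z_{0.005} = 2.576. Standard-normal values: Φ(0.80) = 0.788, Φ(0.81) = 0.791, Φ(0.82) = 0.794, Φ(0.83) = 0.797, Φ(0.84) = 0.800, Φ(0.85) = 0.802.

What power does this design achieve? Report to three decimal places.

z_β = δ·√(n/(σ₁²+σ₂²)) − z_{α/2}
    = 0.7 · √(179/7.61) − 2.576
    = 0.7 · 4.84992 − 2.576
    = 3.3949 − 2.576 = 0.8189 → 0.82
Power = Φ(0.82) = 0.794.

Power ≈ 0.794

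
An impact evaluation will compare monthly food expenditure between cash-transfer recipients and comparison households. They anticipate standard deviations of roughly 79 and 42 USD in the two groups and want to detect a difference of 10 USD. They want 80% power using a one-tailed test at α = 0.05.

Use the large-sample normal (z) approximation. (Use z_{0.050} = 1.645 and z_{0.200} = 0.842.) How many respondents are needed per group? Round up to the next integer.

n = (z_α + z_β)² · (σ₁² + σ₂²) / δ²
  = (1.645 + 0.842)² · (79² + 42² = 8005) / 10²
  = 6.1852 · 8005 / 100
  = 495.12
Round up → n = 496 per group.

n = 496 per group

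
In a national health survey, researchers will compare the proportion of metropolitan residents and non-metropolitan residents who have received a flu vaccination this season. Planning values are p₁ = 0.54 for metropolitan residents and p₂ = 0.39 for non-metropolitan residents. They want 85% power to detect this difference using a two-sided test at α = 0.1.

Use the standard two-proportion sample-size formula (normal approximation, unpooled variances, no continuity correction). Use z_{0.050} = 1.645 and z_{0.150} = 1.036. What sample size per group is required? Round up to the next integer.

n = (z_{α/2} + z_β)² · [p₁(1−p₁) + p₂(1−p₂)] / (p₁ − p₂)²
  = (1.645 + 1.036)² · (0.54·0.46 + 0.39·0.61) / (0.15)²
  = (2.681)² · (0.2484 + 0.2379) / 0.0225
  = 7.1878 · 0.4863 / 0.0225
  = 155.35
Round up → n = 156 per group.

n = 156 per group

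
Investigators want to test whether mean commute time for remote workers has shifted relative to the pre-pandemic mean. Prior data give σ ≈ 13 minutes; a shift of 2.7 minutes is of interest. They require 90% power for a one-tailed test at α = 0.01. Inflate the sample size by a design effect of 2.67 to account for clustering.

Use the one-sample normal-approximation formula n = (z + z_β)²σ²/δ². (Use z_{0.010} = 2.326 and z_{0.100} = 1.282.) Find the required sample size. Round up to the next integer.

n = 806

n = (z_α + z_β)² · σ² / δ²
  = (2.326 + 1.282)² · 13² / 2.7²
  = 13.0177 · 169 / 7.29
  = 301.78
Design effect: 2.67 × 301.78 = 805.76.
Round up → n = 806.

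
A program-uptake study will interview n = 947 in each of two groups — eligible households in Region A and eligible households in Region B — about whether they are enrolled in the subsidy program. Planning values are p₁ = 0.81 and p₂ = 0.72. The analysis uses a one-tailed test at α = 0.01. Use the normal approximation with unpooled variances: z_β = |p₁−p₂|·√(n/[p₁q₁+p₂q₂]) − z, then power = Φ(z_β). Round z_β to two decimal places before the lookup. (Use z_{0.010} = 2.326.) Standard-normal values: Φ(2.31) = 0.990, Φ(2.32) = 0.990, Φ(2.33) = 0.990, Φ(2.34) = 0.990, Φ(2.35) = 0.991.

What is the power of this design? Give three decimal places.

Power ≈ 0.990

z_β = |p₁−p₂|·√(n/[p₁q₁+p₂q₂]) − z_α
    = 0.09 · √(947/0.3555) − 2.326
    = 0.09 · 51.6125 − 2.326
    = 4.6451 − 2.326 = 2.3191 → 2.32
Power = Φ(2.32) = 0.990.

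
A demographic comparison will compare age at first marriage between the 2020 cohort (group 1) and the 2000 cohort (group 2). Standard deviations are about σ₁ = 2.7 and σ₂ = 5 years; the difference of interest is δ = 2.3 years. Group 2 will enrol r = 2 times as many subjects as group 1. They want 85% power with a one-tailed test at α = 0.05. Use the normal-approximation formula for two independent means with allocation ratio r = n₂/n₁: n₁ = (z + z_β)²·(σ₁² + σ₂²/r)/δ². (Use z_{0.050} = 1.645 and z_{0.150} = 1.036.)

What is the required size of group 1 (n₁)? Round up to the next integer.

n₁ = 27

n₁ = (z_α + z_β)² · (σ₁² + σ₂²/r) / δ²
   = (1.645 + 1.036)² · (2.7² + 5²/2) / 2.3²
   = 7.1878 · (7.29 + 12.5) / 5.29
   = 7.1878 · 19.79 / 5.29
   = 26.89
Round up → n₁ = 27; n₂ = r·n₁ = 2 × 27 = 54.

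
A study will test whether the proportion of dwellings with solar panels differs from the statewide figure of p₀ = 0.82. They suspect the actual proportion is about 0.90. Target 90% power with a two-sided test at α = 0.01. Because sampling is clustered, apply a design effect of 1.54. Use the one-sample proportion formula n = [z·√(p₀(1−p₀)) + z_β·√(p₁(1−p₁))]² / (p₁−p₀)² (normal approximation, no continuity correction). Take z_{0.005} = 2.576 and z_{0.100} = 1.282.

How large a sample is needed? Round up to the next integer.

n = [z_{α/2}·√(p₀q₀) + z_β·√(p₁q₁)]² / (p₁ − p₀)²
  = [2.576·√(0.82·0.18) + 1.282·√(0.90·0.10)]² / (0.08)²
  = [2.576·0.3842 + 1.282·0.3000]² / 0.0064
  = [1.3743]² / 0.0064
  = 295.10
Design effect: 1.54 × 295.10 = 454.45.
Round up → n = 455.

n = 455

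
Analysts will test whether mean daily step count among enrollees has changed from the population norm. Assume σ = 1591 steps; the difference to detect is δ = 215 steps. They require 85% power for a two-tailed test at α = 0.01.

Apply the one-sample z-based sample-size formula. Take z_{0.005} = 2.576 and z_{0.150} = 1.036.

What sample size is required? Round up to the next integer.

n = 715

n = (z_{α/2} + z_β)² · σ² / δ²
  = (2.576 + 1.036)² · 1591² / 215²
  = 13.0465 · 2531281 / 46225
  = 714.43
Round up → n = 715.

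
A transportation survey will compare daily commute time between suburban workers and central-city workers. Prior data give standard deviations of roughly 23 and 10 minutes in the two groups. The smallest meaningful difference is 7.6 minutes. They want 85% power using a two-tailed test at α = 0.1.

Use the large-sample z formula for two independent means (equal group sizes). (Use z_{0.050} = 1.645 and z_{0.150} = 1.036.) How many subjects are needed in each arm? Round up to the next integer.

n = 79 per group

n = (z_{α/2} + z_β)² · (σ₁² + σ₂²) / δ²
  = (1.645 + 1.036)² · (23² + 10² = 629) / 7.6²
  = 7.1878 · 629 / 57.76
  = 78.27
Round up → n = 79 per group.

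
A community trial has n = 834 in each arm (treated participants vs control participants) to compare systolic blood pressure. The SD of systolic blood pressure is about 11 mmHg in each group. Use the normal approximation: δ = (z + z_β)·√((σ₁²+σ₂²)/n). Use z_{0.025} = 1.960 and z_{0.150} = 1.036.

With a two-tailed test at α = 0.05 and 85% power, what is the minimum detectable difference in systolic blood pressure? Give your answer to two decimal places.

Minimum detectable difference ≈ 1.61 mmHg

δ = (z_{α/2} + z_β) · √((σ₁²+σ₂²)/n)
  = (1.960 + 1.036) · √(242/834)
  = 2.996 · √0.29017
  = 2.996 · 0.5387
  = 1.6139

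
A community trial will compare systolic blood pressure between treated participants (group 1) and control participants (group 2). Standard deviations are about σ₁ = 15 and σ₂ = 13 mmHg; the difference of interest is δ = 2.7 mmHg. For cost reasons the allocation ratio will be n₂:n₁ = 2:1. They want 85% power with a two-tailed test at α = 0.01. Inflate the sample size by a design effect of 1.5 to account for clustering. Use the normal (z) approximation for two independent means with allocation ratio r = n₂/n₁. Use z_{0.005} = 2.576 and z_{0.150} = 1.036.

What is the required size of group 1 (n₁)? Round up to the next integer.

n₁ = (z_{α/2} + z_β)² · (σ₁² + σ₂²/r) / δ²
   = (2.576 + 1.036)² · (15² + 13²/2) / 2.7²
   = 13.0465 · (225 + 84.5) / 7.29
   = 13.0465 · 309.5 / 7.29
   = 553.90
Design effect: 1.5 × 553.90 = 830.84.
Round up → n₁ = 831; n₂ = r·n₁ = 2 × 831 = 1662.

n₁ = 831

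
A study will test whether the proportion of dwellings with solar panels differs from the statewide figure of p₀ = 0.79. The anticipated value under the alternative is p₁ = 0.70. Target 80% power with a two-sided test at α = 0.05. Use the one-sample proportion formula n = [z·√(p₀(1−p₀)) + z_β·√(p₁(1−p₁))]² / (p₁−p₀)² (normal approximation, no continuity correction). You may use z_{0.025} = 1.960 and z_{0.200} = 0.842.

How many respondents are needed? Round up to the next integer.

n = 174

n = [z_{α/2}·√(p₀q₀) + z_β·√(p₁q₁)]² / (p₁ − p₀)²
  = [1.960·√(0.79·0.21) + 0.842·√(0.70·0.30)]² / (-0.09)²
  = [1.960·0.4073 + 0.842·0.4583]² / 0.0081
  = [1.1842]² / 0.0081
  = 173.12
Round up → n = 174.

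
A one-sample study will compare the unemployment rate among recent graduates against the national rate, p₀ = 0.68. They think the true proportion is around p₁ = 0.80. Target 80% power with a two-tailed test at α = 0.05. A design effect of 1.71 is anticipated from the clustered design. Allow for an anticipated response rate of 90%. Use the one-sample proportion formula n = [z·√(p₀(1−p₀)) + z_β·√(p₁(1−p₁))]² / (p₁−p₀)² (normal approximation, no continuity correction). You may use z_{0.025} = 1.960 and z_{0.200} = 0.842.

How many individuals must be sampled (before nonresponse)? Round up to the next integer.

n = 207

n = [z_{α/2}·√(p₀q₀) + z_β·√(p₁q₁)]² / (p₁ − p₀)²
  = [1.960·√(0.68·0.32) + 0.842·√(0.80·0.20)]² / (0.12)²
  = [1.960·0.4665 + 0.842·0.4000]² / 0.0144
  = [1.2511]² / 0.0144
  = 108.70
Design effect: 1.71 × 108.70 = 185.87.
Adjust for 90% response: 185.87 / 0.90 = 206.52.
Round up → n = 207.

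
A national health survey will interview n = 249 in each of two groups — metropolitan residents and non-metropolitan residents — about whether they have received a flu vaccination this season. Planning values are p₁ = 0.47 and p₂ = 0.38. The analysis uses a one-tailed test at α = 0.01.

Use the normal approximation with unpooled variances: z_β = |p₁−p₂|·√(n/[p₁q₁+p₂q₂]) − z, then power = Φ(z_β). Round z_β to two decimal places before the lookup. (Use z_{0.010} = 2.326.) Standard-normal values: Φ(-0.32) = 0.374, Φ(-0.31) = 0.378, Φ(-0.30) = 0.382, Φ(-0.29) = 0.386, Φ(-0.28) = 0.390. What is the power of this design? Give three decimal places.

z_β = |p₁−p₂|·√(n/[p₁q₁+p₂q₂]) − z_α
    = 0.09 · √(249/0.4847) − 2.326
    = 0.09 · 22.6654 − 2.326
    = 2.0399 − 2.326 = -0.2861 → -0.29
Power = Φ(-0.29) = 0.386.

Power ≈ 0.386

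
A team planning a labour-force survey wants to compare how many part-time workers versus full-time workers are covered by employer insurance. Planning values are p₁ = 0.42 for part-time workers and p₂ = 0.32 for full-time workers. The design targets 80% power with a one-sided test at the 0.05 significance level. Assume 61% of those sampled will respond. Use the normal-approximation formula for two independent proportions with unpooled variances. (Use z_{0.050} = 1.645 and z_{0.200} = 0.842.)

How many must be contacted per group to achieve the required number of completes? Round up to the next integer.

n = 468 per group

n = (z_α + z_β)² · [p₁(1−p₁) + p₂(1−p₂)] / (p₁ − p₂)²
  = (1.645 + 0.842)² · (0.42·0.58 + 0.32·0.68) / (0.10)²
  = (2.487)² · (0.2436 + 0.2176) / 0.0100
  = 6.1852 · 0.4612 / 0.0100
  = 285.26
Adjust for 61% response: 285.26 / 0.61 = 467.64.
Round up → n = 468 per group.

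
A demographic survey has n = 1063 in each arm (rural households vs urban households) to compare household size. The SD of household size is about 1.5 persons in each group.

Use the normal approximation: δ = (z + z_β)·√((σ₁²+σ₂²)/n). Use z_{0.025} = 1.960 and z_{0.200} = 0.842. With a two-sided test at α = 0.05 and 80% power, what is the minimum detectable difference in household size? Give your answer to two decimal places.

Minimum detectable difference ≈ 0.18 persons

δ = (z_{α/2} + z_β) · √((σ₁²+σ₂²)/n)
  = (1.960 + 0.842) · √(4.5/1063)
  = 2.802 · √0.00423
  = 2.802 · 0.0651
  = 0.1823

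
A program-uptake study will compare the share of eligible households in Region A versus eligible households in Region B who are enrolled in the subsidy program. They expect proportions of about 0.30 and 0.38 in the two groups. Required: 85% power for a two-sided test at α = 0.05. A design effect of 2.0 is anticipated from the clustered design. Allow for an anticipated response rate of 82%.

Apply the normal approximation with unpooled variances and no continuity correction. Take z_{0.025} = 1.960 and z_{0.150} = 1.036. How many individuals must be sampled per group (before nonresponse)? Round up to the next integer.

n = (z_{α/2} + z_β)² · [p₁(1−p₁) + p₂(1−p₂)] / (p₁ − p₂)²
  = (1.960 + 1.036)² · (0.30·0.70 + 0.38·0.62) / (-0.08)²
  = (2.996)² · (0.2100 + 0.2356) / 0.0064
  = 8.9760 · 0.4456 / 0.0064
  = 624.96
Design effect: 2.0 × 624.96 = 1249.91.
Adjust for 82% response: 1249.91 / 0.82 = 1524.28.
Round up → n = 1525 per group.

n = 1525 per group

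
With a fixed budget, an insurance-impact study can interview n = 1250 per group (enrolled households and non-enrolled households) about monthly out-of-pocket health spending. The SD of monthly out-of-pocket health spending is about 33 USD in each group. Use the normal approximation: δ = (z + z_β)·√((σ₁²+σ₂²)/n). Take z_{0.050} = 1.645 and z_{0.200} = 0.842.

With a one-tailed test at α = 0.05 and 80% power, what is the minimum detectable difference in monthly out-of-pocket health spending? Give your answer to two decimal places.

Minimum detectable difference ≈ 3.28 USD

δ = (z_α + z_β) · √((σ₁²+σ₂²)/n)
  = (1.645 + 0.842) · √(2178/1250)
  = 2.487 · √1.7424
  = 2.487 · 1.3200
  = 3.2828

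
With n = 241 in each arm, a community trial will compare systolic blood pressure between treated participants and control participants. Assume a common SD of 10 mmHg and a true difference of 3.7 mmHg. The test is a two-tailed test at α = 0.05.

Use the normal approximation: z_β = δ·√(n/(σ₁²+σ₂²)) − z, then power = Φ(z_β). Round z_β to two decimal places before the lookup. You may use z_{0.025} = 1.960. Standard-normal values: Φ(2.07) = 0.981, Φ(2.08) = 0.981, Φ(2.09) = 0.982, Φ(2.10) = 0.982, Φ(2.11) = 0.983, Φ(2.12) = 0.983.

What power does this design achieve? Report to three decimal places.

z_β = δ·√(n/(σ₁²+σ₂²)) − z_{α/2}
    = 3.7 · √(241/200) − 1.960
    = 3.7 · 1.09772 − 1.960
    = 4.0616 − 1.960 = 2.1016 → 2.10
Power = Φ(2.10) = 0.982.

Power ≈ 0.982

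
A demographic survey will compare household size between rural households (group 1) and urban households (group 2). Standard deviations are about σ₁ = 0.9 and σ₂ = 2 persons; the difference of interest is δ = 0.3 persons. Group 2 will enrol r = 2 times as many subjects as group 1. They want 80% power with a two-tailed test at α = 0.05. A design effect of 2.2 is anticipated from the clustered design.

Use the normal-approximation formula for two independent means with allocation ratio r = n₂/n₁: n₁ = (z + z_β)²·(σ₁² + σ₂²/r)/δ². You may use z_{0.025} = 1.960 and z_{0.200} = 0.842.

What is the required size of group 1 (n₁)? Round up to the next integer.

n₁ = 540

n₁ = (z_{α/2} + z_β)² · (σ₁² + σ₂²/r) / δ²
   = (1.960 + 0.842)² · (0.9² + 2²/2) / 0.3²
   = 7.8512 · (0.81 + 2) / 0.09
   = 7.8512 · 2.81 / 0.09
   = 245.13
Design effect: 2.2 × 245.13 = 539.29.
Round up → n₁ = 540; n₂ = r·n₁ = 2 × 540 = 1080.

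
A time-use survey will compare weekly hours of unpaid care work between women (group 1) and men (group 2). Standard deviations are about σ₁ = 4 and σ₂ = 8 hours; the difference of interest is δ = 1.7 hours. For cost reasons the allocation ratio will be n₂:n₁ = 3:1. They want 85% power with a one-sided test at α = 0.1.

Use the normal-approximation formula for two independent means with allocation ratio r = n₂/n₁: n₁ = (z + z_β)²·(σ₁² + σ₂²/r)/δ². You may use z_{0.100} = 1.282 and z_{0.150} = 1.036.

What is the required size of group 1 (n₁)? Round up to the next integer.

n₁ = 70

n₁ = (z_α + z_β)² · (σ₁² + σ₂²/r) / δ²
   = (1.282 + 1.036)² · (4² + 8²/3) / 1.7²
   = 5.3731 · (16 + 21.3333) / 2.89
   = 5.3731 · 37.3333 / 2.89
   = 69.41
Round up → n₁ = 70; n₂ = r·n₁ = 3 × 70 = 210.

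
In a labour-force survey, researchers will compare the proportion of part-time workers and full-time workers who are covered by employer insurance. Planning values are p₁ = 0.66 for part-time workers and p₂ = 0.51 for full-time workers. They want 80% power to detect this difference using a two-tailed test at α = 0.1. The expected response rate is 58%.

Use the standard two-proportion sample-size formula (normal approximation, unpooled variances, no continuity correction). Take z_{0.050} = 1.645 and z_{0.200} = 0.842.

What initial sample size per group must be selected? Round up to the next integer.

n = 225 per group

n = (z_{α/2} + z_β)² · [p₁(1−p₁) + p₂(1−p₂)] / (p₁ − p₂)²
  = (1.645 + 0.842)² · (0.66·0.34 + 0.51·0.49) / (0.15)²
  = (2.487)² · (0.2244 + 0.2499) / 0.0225
  = 6.1852 · 0.4743 / 0.0225
  = 130.38
Adjust for 58% response: 130.38 / 0.58 = 224.80.
Round up → n = 225 per group.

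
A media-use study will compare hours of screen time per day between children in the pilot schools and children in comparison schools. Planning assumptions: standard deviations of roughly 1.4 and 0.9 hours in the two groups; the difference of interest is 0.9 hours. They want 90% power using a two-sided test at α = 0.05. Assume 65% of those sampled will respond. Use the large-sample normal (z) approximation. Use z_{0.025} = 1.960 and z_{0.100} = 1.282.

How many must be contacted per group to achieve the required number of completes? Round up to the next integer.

n = (z_{α/2} + z_β)² · (σ₁² + σ₂²) / δ²
  = (1.960 + 1.282)² · (1.4² + 0.9² = 2.77) / 0.9²
  = 10.5106 · 2.77 / 0.81
  = 35.94
Adjust for 65% response: 35.94 / 0.65 = 55.30.
Round up → n = 56 per group.

n = 56 per group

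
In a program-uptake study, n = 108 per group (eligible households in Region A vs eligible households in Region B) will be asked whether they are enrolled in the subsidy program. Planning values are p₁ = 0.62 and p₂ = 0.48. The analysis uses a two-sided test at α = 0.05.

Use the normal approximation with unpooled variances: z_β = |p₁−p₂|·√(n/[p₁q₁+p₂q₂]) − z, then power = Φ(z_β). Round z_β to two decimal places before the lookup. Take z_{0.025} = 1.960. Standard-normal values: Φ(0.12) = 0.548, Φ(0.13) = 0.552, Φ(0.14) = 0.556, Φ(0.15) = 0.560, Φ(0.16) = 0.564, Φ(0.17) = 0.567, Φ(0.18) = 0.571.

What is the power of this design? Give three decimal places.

Power ≈ 0.552

z_β = |p₁−p₂|·√(n/[p₁q₁+p₂q₂]) − z_{α/2}
    = 0.14 · √(108/0.4852) − 1.960
    = 0.14 · 14.9194 − 1.960
    = 2.0887 − 1.960 = 0.1287 → 0.13
Power = Φ(0.13) = 0.552.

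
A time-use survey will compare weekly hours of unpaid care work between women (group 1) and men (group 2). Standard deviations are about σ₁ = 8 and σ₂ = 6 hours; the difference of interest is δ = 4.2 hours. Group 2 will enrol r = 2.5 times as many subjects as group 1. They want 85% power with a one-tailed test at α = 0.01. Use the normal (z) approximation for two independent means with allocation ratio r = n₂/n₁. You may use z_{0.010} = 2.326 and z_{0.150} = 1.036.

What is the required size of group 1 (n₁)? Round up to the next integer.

n₁ = (z_α + z_β)² · (σ₁² + σ₂²/r) / δ²
   = (2.326 + 1.036)² · (8² + 6²/2.5) / 4.2²
   = 11.3030 · (64 + 14.4) / 17.64
   = 11.3030 · 78.4 / 17.64
   = 50.24
Round up → n₁ = 51; n₂ = r·n₁ = 2.5 × 51 = 128.

n₁ = 51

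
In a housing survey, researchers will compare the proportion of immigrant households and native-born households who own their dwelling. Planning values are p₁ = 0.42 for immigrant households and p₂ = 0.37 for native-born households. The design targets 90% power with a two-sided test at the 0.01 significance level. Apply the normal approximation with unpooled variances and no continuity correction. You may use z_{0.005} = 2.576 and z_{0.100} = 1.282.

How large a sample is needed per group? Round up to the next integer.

n = 2839 per group

n = (z_{α/2} + z_β)² · [p₁(1−p₁) + p₂(1−p₂)] / (p₁ − p₂)²
  = (2.576 + 1.282)² · (0.42·0.58 + 0.37·0.63) / (0.05)²
  = (3.858)² · (0.2436 + 0.2331) / 0.0025
  = 14.8842 · 0.4767 / 0.0025
  = 2838.11
Round up → n = 2839 per group.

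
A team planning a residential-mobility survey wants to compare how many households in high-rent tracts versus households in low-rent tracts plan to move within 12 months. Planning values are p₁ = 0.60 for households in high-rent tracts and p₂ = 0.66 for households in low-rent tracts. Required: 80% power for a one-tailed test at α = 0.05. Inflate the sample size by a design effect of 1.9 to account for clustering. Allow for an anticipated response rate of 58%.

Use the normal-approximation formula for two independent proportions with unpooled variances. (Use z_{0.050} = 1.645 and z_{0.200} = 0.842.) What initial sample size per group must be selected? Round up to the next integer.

n = (z_α + z_β)² · [p₁(1−p₁) + p₂(1−p₂)] / (p₁ − p₂)²
  = (1.645 + 0.842)² · (0.60·0.40 + 0.66·0.34) / (-0.06)²
  = (2.487)² · (0.2400 + 0.2244) / 0.0036
  = 6.1852 · 0.4644 / 0.0036
  = 797.89
Design effect: 1.9 × 797.89 = 1515.98.
Adjust for 58% response: 1515.98 / 0.58 = 2613.77.
Round up → n = 2614 per group.

n = 2614 per group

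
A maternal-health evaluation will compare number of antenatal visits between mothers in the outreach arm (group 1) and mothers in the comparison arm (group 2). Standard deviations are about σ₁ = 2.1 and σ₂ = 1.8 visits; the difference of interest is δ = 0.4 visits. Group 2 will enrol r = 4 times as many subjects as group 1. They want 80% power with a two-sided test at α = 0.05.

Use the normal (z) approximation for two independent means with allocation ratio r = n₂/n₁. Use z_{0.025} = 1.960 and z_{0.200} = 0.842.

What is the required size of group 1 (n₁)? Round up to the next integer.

n₁ = 257

n₁ = (z_{α/2} + z_β)² · (σ₁² + σ₂²/r) / δ²
   = (1.960 + 0.842)² · (2.1² + 1.8²/4) / 0.4²
   = 7.8512 · (4.41 + 0.81) / 0.16
   = 7.8512 · 5.22 / 0.16
   = 256.15
Round up → n₁ = 257; n₂ = r·n₁ = 4 × 257 = 1028.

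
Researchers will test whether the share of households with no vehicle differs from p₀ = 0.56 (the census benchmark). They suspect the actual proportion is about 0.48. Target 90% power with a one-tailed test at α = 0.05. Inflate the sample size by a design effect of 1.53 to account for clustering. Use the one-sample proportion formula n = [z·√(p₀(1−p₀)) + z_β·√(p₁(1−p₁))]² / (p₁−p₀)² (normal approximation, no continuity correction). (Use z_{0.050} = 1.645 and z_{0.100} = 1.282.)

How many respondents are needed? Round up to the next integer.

n = 508

n = [z_α·√(p₀q₀) + z_β·√(p₁q₁)]² / (p₁ − p₀)²
  = [1.645·√(0.56·0.44) + 1.282·√(0.48·0.52)]² / (-0.08)²
  = [1.645·0.4964 + 1.282·0.4996]² / 0.0064
  = [1.4570]² / 0.0064
  = 331.71
Design effect: 1.53 × 331.71 = 507.52.
Round up → n = 508.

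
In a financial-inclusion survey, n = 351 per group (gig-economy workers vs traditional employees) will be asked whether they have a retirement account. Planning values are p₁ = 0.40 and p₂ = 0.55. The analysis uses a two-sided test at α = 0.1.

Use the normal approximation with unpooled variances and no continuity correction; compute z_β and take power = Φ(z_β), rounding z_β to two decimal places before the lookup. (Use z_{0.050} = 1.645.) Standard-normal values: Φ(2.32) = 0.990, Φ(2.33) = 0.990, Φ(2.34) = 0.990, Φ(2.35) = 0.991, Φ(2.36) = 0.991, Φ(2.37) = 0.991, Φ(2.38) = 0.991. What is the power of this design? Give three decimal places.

Power ≈ 0.991

z_β = |p₁−p₂|·√(n/[p₁q₁+p₂q₂]) − z_{α/2}
    = 0.15 · √(351/0.4875) − 1.645
    = 0.15 · 26.8328 − 1.645
    = 4.0249 − 1.645 = 2.3799 → 2.38
Power = Φ(2.38) = 0.991.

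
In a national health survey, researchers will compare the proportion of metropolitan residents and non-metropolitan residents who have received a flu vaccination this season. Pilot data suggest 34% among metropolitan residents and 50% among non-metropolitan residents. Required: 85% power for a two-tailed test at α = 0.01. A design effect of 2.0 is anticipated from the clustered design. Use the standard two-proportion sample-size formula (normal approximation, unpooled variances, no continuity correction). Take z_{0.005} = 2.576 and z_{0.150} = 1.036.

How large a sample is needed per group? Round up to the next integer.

n = 484 per group

n = (z_{α/2} + z_β)² · [p₁(1−p₁) + p₂(1−p₂)] / (p₁ − p₂)²
  = (2.576 + 1.036)² · (0.34·0.66 + 0.50·0.50) / (-0.16)²
  = (3.612)² · (0.2244 + 0.2500) / 0.0256
  = 13.0465 · 0.4744 / 0.0256
  = 241.77
Design effect: 2.0 × 241.77 = 483.54.
Round up → n = 484 per group.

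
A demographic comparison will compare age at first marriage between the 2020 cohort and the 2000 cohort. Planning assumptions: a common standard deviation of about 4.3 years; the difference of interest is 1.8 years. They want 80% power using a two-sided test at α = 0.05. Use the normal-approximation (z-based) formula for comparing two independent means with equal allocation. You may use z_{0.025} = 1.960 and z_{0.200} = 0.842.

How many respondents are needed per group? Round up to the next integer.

n = 90 per group

n = (z_{α/2} + z_β)² · (σ₁² + σ₂²) / δ²
  = (1.960 + 0.842)² · (2·4.3² = 36.98) / 1.8²
  = 7.8512 · 36.98 / 3.24
  = 89.61
Round up → n = 90 per group.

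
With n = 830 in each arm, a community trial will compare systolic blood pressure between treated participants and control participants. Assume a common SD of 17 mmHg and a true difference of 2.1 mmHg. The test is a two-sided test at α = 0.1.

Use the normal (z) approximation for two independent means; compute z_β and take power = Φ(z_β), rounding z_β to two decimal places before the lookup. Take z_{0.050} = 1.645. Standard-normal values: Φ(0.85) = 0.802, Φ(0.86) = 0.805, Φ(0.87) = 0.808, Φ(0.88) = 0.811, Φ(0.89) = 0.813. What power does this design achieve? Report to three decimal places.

Power ≈ 0.808

z_β = δ·√(n/(σ₁²+σ₂²)) − z_{α/2}
    = 2.1 · √(830/578) − 1.645
    = 2.1 · 1.19833 − 1.645
    = 2.5165 − 1.645 = 0.8715 → 0.87
Power = Φ(0.87) = 0.808.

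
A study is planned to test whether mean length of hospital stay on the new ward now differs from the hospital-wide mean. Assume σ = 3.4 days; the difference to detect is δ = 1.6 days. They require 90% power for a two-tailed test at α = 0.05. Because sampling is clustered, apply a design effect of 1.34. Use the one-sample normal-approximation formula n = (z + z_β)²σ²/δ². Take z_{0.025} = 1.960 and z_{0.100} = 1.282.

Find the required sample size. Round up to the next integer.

n = (z_{α/2} + z_β)² · σ² / δ²
  = (1.960 + 1.282)² · 3.4² / 1.6²
  = 10.5106 · 11.56 / 2.56
  = 47.46
Design effect: 1.34 × 47.46 = 63.60.
Round up → n = 64.

n = 64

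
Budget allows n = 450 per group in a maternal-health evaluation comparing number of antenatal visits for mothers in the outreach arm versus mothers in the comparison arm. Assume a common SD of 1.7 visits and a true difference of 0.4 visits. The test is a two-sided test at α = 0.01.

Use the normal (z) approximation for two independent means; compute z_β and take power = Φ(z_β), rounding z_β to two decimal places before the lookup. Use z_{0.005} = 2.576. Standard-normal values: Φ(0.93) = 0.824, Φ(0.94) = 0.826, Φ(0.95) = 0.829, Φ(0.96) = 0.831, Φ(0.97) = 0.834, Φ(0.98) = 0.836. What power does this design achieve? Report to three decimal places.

Power ≈ 0.829

z_β = δ·√(n/(σ₁²+σ₂²)) − z_{α/2}
    = 0.4 · √(450/5.78) − 2.576
    = 0.4 · 8.82353 − 2.576
    = 3.5294 − 2.576 = 0.9534 → 0.95
Power = Φ(0.95) = 0.829.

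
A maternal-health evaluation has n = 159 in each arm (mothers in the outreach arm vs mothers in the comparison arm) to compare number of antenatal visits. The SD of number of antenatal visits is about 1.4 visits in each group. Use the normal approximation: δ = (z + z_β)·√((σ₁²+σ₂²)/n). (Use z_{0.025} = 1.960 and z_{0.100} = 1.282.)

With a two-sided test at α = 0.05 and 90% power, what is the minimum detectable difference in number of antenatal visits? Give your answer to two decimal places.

Minimum detectable difference ≈ 0.51 visits

δ = (z_{α/2} + z_β) · √((σ₁²+σ₂²)/n)
  = (1.960 + 1.282) · √(3.92/159)
  = 3.242 · √0.02465
  = 3.242 · 0.1570
  = 0.5090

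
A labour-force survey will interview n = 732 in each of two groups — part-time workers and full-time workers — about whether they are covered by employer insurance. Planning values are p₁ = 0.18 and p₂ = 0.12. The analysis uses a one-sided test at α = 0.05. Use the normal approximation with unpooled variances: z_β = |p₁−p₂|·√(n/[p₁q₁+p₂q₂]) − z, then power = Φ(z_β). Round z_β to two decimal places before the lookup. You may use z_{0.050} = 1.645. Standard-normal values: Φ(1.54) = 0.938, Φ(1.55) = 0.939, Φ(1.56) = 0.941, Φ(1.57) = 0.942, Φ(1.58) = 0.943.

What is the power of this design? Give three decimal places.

z_β = |p₁−p₂|·√(n/[p₁q₁+p₂q₂]) − z_α
    = 0.06 · √(732/0.2532) − 1.645
    = 0.06 · 53.7680 − 1.645
    = 3.2261 − 1.645 = 1.5811 → 1.58
Power = Φ(1.58) = 0.943.

Power ≈ 0.943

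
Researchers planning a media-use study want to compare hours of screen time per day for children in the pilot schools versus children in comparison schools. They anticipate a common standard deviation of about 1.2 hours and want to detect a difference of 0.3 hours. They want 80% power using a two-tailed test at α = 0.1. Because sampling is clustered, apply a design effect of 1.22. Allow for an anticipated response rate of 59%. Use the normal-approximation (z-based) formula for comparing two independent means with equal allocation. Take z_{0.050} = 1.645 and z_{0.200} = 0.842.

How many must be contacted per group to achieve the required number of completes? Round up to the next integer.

n = 410 per group

n = (z_{α/2} + z_β)² · (σ₁² + σ₂²) / δ²
  = (1.645 + 0.842)² · (2·1.2² = 2.88) / 0.3²
  = 6.1852 · 2.88 / 0.09
  = 197.93
Design effect: 1.22 × 197.93 = 241.47.
Adjust for 59% response: 241.47 / 0.59 = 409.27.
Round up → n = 410 per group.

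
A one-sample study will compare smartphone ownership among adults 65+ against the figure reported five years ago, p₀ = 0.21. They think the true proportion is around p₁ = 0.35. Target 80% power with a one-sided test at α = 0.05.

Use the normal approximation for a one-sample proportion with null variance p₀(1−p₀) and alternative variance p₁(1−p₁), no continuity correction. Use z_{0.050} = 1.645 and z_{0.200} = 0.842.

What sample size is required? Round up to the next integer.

n = 59

n = [z_α·√(p₀q₀) + z_β·√(p₁q₁)]² / (p₁ − p₀)²
  = [1.645·√(0.21·0.79) + 0.842·√(0.35·0.65)]² / (0.14)²
  = [1.645·0.4073 + 0.842·0.4770]² / 0.0196
  = [1.0716]² / 0.0196
  = 58.59
Round up → n = 59.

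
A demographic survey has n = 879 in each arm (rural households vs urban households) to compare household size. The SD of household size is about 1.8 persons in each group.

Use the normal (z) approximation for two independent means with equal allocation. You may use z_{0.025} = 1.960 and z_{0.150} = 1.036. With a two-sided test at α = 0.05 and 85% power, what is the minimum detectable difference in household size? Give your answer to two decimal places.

δ = (z_{α/2} + z_β) · √((σ₁²+σ₂²)/n)
  = (1.960 + 1.036) · √(6.48/879)
  = 2.996 · √0.00737
  = 2.996 · 0.0859
  = 0.2572

Minimum detectable difference ≈ 0.26 persons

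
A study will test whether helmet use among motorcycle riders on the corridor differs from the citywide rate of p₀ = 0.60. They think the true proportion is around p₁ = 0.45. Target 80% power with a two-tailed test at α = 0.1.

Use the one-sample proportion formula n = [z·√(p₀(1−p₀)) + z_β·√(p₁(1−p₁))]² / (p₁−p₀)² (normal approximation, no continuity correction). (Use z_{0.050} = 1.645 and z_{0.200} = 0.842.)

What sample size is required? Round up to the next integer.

n = 67

n = [z_{α/2}·√(p₀q₀) + z_β·√(p₁q₁)]² / (p₁ − p₀)²
  = [1.645·√(0.60·0.40) + 0.842·√(0.45·0.55)]² / (-0.15)²
  = [1.645·0.4899 + 0.842·0.4975]² / 0.0225
  = [1.2248]² / 0.0225
  = 66.67
Round up → n = 67.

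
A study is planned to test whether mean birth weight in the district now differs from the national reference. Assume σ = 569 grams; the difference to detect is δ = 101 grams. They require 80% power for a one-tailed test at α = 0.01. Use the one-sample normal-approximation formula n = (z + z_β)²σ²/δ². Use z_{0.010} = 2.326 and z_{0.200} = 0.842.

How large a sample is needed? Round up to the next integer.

n = (z_α + z_β)² · σ² / δ²
  = (2.326 + 0.842)² · 569² / 101²
  = 10.0362 · 323761 / 10201
  = 318.53
Round up → n = 319.

n = 319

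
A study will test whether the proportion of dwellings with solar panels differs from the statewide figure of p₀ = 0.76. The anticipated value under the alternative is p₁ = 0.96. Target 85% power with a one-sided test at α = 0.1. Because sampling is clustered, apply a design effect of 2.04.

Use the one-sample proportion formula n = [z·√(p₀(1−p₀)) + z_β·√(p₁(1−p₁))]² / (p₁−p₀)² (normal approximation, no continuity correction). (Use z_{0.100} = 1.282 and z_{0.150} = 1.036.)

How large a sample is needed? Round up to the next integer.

n = 29

n = [z_α·√(p₀q₀) + z_β·√(p₁q₁)]² / (p₁ − p₀)²
  = [1.282·√(0.76·0.24) + 1.036·√(0.96·0.04)]² / (0.20)²
  = [1.282·0.4271 + 1.036·0.1960]² / 0.0400
  = [0.7505]² / 0.0400
  = 14.08
Design effect: 2.04 × 14.08 = 28.73.
Round up → n = 29.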